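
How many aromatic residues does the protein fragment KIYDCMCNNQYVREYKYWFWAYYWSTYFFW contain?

The aromatic amino acids are Phe (F, benzyl), Trp (W, indole), and Tyr (Y, phenol).
Matching residues: Y3, Y11, Y15, Y17, W18, F19, W20, Y22, Y23, W24, Y27, F28, F29, W30.

14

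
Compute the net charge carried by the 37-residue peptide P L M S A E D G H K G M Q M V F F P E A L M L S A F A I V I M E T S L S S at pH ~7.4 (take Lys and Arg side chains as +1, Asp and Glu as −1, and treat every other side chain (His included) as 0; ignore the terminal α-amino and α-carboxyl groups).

-3

Positive (K, R): K10 → +1.
Negative (D, E): E6, D7, E19, E32 → −4.
Net charge = (+1) + (−4) = −3.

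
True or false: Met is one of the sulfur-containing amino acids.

Only Cys (C) and Met (M) have a sulfur atom in the side chain.
Methionine is in this group.

True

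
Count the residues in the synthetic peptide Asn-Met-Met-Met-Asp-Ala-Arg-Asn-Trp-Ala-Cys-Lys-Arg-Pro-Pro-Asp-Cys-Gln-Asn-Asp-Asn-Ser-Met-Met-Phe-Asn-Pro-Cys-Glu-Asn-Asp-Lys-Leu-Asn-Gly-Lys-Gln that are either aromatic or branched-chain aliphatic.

Aromatic: F, W, Y. Branched-chain aliphatic: I, L, V.
Aromatic residues here: Trp9, Phe25 (2).
Branched-chain aliphatic residues here: Leu33 (1).
The two groups share no amino acid, so total = 2 + 1 = 3.

3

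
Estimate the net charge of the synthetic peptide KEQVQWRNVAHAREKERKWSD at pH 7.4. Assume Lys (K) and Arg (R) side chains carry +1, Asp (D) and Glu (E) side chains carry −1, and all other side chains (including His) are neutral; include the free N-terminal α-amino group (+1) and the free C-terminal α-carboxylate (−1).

+2

Positive (K, R): K1, R7, R13, K15, R17, K18 → +6.
Negative (D, E): E2, E14, E16, D21 → −4.
The N-terminus (+1) and C-terminus (−1) cancel.
Net charge = (+6) + (−4) = +2.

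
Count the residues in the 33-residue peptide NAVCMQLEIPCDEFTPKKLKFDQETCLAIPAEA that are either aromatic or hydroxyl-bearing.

4

Aromatic: F, W, Y. Hydroxyl-bearing: S, T, Y.
Aromatic residues here: F14, F21 (2).
Hydroxyl-bearing residues here: T15, T25 (2).
(Y belongs to both groups, but none appear in this sequence.) Total = 2 + 2 = 4.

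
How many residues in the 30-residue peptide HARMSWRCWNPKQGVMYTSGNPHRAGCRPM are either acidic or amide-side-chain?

Acidic: D, E. Amide-side-chain: N, Q.
Acidic residues here: none (0).
Amide-side-chain residues here: N10, Q13, N21 (3).
The two groups share no amino acid, so total = 0 + 3 = 3.

3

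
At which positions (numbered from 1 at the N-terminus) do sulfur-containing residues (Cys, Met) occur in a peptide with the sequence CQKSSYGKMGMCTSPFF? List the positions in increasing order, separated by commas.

Matching residues: C1, M9, M11, C12.

1, 9, 11, 12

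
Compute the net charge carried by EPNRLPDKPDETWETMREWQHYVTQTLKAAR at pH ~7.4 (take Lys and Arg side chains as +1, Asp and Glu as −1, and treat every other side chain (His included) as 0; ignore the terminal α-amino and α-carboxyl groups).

-1

Positive (K, R): R4, K8, R17, K28, R31 → +5.
Negative (D, E): E1, D7, D10, E11, E14, E18 → −6.
Net charge = (+5) + (−6) = −1.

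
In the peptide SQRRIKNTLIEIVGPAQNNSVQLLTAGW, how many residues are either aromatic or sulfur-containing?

1

Aromatic: F, W, Y. Sulfur-containing: C, M.
Aromatic residues here: W28 (1).
Sulfur-containing residues here: none (0).
The two groups share no amino acid, so total = 1 + 0 = 1.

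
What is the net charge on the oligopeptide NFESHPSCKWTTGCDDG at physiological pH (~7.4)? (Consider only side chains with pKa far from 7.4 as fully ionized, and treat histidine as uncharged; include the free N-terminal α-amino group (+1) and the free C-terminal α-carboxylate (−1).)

-2

The side chains ionized at physiological pH are Lys/Arg (+1) and Asp/Glu (−1); with His treated as neutral, nothing else contributes.
Positive (K, R): K9 → +1.
Negative (D, E): E3, D15, D16 → −3.
The N-terminus (+1) and C-terminus (−1) cancel.
Net charge = (+1) + (−3) = −2.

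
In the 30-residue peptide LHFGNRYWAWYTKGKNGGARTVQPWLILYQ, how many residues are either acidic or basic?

5

Acidic: D, E. Basic: H, K, R.
Acidic residues here: none (0).
Basic residues here: H2, R6, K13, K15, R20 (5).
The two groups share no amino acid, so total = 0 + 5 = 5.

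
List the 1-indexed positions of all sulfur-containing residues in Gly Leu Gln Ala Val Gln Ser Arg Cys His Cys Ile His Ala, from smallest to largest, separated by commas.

Cysteine (C, thiol) and methionine (M, thioether) are the two sulfur-containing amino acids.
Matching residues: Cys9, Cys11.

9, 11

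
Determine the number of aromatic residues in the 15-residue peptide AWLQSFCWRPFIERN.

F, W, and Y each carry an aromatic ring on the side chain.
Matching residues: W2, F6, W8, F11.

4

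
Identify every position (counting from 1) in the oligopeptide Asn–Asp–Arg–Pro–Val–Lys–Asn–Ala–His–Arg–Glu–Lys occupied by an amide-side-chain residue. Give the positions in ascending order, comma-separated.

The amide-side-chain residues are Asn (N) and Gln (Q).
Matching residues: Asn1, Asn7.

1, 7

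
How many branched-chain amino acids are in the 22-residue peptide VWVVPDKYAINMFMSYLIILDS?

V, L, and I make up the branched-chain aliphatic group.
Matching residues: V1, V3, V4, I10, L17, I18, I19, L20.

8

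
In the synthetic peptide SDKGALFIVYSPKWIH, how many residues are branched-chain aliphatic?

The BCAAs are Val, Leu, and Ile — aliphatic side chains with a branch point.
Matching residues: L6, I8, V9, I15.

4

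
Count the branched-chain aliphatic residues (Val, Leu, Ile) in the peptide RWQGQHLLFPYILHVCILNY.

Matching residues: L7, L8, I12, L13, V15, I17, L18.

7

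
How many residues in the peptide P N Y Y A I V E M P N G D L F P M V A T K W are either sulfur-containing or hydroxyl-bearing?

5

Sulfur-containing: C, M. Hydroxyl-bearing: S, T, Y.
Sulfur-containing residues here: M9, M17 (2).
Hydroxyl-bearing residues here: Y3, Y4, T20 (3).
The two groups share no amino acid, so total = 2 + 3 = 5.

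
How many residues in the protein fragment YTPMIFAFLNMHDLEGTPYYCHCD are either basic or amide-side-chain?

Basic: H, K, R. Amide-side-chain: N, Q.
Basic residues here: H12, H22 (2).
Amide-side-chain residues here: N10 (1).
The two groups share no amino acid, so total = 2 + 1 = 3.

3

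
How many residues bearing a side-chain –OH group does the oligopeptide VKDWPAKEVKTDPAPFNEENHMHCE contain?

1

S, T, and Y are the three residues with a side-chain hydroxyl.
Matching residues: T11.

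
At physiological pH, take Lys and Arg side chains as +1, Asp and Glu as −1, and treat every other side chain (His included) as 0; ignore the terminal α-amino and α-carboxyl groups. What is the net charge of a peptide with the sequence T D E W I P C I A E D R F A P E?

Positive (K, R): R12 → +1.
Negative (D, E): D2, E3, E10, D11, E16 → −5.
Net charge = (+1) + (−5) = −4.

-4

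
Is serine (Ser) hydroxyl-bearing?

Yes

S, T, and Y are the three residues with a side-chain hydroxyl.
Serine is in this group.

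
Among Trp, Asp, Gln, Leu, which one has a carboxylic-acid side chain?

Asp

The acidic residues are Asp (D) and Glu (E), whose side chains end in a carboxylate group.
Of the listed options, only Asp belongs to this group.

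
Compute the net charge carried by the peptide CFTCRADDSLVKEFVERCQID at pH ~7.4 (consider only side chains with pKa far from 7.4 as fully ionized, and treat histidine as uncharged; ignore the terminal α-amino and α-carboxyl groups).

Near pH 7.4, K and R contribute +1 each, D and E contribute −1 each, and every other side chain (His included, as stated) is uncharged.
Positive (K, R): R5, K12, R17 → +3.
Negative (D, E): D7, D8, E13, E16, D21 → −5.
Net charge = (+3) + (−5) = −2.

-2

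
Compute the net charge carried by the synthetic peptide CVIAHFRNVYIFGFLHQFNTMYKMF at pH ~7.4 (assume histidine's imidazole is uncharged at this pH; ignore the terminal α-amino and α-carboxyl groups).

+2

The side chains ionized at physiological pH are Lys/Arg (+1) and Asp/Glu (−1); with His treated as neutral, nothing else contributes.
Positive (K, R): R7, K23 → +2.
Negative (D, E): none → −0.
Net charge = (+2) + (−0) = +2.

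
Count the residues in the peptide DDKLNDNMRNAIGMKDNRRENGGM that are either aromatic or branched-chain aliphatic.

Aromatic: F, W, Y. Branched-chain aliphatic: I, L, V.
Aromatic residues here: none (0).
Branched-chain aliphatic residues here: L4, I12 (2).
The two groups share no amino acid, so total = 0 + 2 = 2.

2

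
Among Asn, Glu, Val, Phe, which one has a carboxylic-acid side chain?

Only D (aspartate) and E (glutamate) carry a side-chain carboxylic acid.
Of the listed options, only Glu belongs to this group.

Glu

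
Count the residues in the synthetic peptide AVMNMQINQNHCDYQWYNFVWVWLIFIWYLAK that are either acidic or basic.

Acidic: D, E. Basic: H, K, R.
Acidic residues here: D13 (1).
Basic residues here: H11, K32 (2).
The two groups share no amino acid, so total = 1 + 2 = 3.

3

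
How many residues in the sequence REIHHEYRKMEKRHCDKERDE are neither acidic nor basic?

4

Acidic: D, E. Basic: K, R, H. All other residues are neither.
Matching residues: I3, Y7, M10, C15.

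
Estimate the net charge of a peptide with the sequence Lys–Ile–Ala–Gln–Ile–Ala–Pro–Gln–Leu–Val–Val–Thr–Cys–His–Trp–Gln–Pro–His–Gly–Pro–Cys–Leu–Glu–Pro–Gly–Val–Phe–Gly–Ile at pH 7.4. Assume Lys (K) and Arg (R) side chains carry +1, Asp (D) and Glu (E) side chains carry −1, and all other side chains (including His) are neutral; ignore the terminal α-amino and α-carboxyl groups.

Positive (K, R): Lys1 → +1.
Negative (D, E): Glu23 → −1.
Net charge = (+1) + (−1) = 0.

0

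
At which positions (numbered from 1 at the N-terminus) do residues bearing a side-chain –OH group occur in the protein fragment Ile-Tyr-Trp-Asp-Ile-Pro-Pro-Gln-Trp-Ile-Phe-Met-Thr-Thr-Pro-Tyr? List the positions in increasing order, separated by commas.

2, 13, 14, 16

Serine (S), threonine (T), and tyrosine (Y) each carry a hydroxyl group on the side chain.
Matching residues: Tyr2, Thr13, Thr14, Tyr16.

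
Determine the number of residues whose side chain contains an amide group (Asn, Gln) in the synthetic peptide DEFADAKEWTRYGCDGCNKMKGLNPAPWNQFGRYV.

4

Matching residues: N18, N24, N29, Q30.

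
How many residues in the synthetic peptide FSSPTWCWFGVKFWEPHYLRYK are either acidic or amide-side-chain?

1

Acidic: D, E. Amide-side-chain: N, Q.
Acidic residues here: E15 (1).
Amide-side-chain residues here: none (0).
The two groups share no amino acid, so total = 1 + 0 = 1.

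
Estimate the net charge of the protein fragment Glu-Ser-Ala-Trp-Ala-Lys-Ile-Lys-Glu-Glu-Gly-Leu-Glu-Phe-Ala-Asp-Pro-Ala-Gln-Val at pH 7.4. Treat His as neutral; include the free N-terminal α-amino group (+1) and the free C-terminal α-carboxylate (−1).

The side chains ionized at physiological pH are Lys/Arg (+1) and Asp/Glu (−1); with His treated as neutral, nothing else contributes.
Positive (K, R): Lys6, Lys8 → +2.
Negative (D, E): Glu1, Glu9, Glu10, Glu13, Asp16 → −5.
The N-terminus (+1) and C-terminus (−1) cancel.
Net charge = (+2) + (−5) = −3.

-3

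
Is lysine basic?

Lysine (K), arginine (R), and histidine (H) have basic, nitrogen-containing side chains.
Lysine is in this group.

Yes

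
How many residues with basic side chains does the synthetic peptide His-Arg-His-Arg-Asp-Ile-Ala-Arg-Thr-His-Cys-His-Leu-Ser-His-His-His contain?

K, R, and H are the three residues with basic side chains (ε-amine, guanidinium, and imidazole respectively).
Matching residues: His1, Arg2, His3, Arg4, Arg8, His10, His12, His15, His16, His17.

10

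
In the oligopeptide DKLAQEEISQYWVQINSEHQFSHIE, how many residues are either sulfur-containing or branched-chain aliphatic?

5

Sulfur-containing: C, M. Branched-chain aliphatic: I, L, V.
Sulfur-containing residues here: none (0).
Branched-chain aliphatic residues here: L3, I8, V13, I15, I24 (5).
The two groups share no amino acid, so total = 0 + 5 = 5.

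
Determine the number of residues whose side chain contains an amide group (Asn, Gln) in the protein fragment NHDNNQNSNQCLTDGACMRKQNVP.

9

Matching residues: N1, N4, N5, Q6, N7, N9, Q10, Q21, N22.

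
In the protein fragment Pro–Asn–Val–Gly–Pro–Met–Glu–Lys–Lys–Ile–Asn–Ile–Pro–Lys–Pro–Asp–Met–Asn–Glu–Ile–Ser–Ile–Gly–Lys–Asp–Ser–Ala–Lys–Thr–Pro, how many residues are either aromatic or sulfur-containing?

2

Aromatic: F, W, Y. Sulfur-containing: C, M.
Aromatic residues here: none (0).
Sulfur-containing residues here: Met6, Met17 (2).
The two groups share no amino acid, so total = 0 + 2 = 2.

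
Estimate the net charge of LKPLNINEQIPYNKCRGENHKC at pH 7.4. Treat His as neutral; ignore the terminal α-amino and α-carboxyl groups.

+2

The side chains ionized at physiological pH are Lys/Arg (+1) and Asp/Glu (−1); with His treated as neutral, nothing else contributes.
Positive (K, R): K2, K14, R16, K21 → +4.
Negative (D, E): E8, E18 → −2.
Net charge = (+4) + (−2) = +2.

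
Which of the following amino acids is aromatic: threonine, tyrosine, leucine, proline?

tyrosine

The aromatic amino acids are Phe (F, benzyl), Trp (W, indole), and Tyr (Y, phenol).
Of the listed options, only tyrosine belongs to this group.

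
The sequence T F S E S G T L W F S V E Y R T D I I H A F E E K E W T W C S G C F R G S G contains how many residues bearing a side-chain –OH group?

S, T, and Y are the three residues with a side-chain hydroxyl.
Matching residues: T1, S3, S5, T7, S11, Y14, T16, T28, S31, S37.

10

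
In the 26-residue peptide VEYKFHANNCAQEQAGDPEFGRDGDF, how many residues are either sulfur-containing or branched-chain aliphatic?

Sulfur-containing: C, M. Branched-chain aliphatic: I, L, V.
Sulfur-containing residues here: C10 (1).
Branched-chain aliphatic residues here: V1 (1).
The two groups share no amino acid, so total = 1 + 1 = 2.

2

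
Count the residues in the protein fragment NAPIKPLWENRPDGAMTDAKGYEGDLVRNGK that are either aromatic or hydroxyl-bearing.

3

Aromatic: F, W, Y. Hydroxyl-bearing: S, T, Y.
Aromatic residues here: W8, Y22 (2).
Hydroxyl-bearing residues here: T17, Y22 (2).
Y is in both groups, so the 1 Y residue must not be double-counted.
Total = 2 + 2 − 1 = 3.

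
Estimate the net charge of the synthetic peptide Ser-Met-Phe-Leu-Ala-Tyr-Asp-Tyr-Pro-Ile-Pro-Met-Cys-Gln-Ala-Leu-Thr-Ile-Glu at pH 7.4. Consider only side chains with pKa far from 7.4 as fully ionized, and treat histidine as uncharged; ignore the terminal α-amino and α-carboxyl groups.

The side chains ionized at physiological pH are Lys/Arg (+1) and Asp/Glu (−1); with His treated as neutral, nothing else contributes.
Positive (K, R): none → +0.
Negative (D, E): Asp7, Glu19 → −2.
Net charge = (+0) + (−2) = −2.

-2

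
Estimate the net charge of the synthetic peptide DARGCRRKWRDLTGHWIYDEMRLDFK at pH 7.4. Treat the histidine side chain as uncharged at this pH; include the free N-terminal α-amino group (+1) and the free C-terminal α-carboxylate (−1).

+2

Near pH 7.4, K and R contribute +1 each, D and E contribute −1 each, and every other side chain (His included, as stated) is uncharged.
Positive (K, R): R3, R6, R7, K8, R10, R22, K26 → +7.
Negative (D, E): D1, D11, D19, E20, D24 → −5.
The N-terminus (+1) and C-terminus (−1) cancel.
Net charge = (+7) + (−5) = +2.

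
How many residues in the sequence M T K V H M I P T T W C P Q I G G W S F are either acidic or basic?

2

Acidic: D, E. Basic: H, K, R.
Acidic residues here: none (0).
Basic residues here: K3, H5 (2).
The two groups share no amino acid, so total = 0 + 2 = 2.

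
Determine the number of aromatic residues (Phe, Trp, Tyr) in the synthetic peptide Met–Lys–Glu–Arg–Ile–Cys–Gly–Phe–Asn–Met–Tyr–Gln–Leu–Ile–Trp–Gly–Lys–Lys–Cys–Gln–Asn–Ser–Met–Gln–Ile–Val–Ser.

3

Matching residues: Phe8, Tyr11, Trp15.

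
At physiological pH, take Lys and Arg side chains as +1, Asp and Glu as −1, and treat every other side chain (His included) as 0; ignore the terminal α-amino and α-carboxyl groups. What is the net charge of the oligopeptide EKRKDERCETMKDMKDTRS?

+1

Positive (K, R): K2, R3, K4, R7, K12, K15, R18 → +7.
Negative (D, E): E1, D5, E6, E9, D13, D16 → −6.
Net charge = (+7) + (−6) = +1.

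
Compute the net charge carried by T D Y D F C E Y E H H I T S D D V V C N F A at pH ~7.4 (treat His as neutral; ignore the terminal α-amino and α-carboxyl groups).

The side chains ionized at physiological pH are Lys/Arg (+1) and Asp/Glu (−1); with His treated as neutral, nothing else contributes.
Positive (K, R): none → +0.
Negative (D, E): D2, D4, E7, E9, D15, D16 → −6.
Net charge = (+0) + (−6) = −6.

-6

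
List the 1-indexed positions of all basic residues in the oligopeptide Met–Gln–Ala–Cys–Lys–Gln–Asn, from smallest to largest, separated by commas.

K, R, and H are the three residues with basic side chains (ε-amine, guanidinium, and imidazole respectively).
Matching residues: Lys5.

5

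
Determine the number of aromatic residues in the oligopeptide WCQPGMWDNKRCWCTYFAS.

Phenylalanine (F), tryptophan (W), and tyrosine (Y) have aromatic ring side chains.
Matching residues: W1, W7, W13, Y16, F17.

5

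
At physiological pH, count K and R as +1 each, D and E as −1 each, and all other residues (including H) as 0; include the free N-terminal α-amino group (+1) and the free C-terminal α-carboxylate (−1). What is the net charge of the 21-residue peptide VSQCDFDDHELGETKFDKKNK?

Positive (K, R): K15, K18, K19, K21 → +4.
Negative (D, E): D5, D7, D8, E10, E13, D17 → −6.
The N-terminus (+1) and C-terminus (−1) cancel.
Net charge = (+4) + (−6) = −2.

-2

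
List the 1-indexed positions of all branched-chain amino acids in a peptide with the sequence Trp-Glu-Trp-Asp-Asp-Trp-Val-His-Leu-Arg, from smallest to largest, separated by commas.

V, L, and I make up the branched-chain aliphatic group.
Matching residues: Val7, Leu9.

7, 9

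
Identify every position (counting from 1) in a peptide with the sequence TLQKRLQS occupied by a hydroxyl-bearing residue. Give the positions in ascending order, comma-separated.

Matching residues: T1, S8.

1, 8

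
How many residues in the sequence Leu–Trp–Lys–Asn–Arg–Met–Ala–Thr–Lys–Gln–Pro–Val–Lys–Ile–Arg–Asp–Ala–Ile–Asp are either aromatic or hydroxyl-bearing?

2

Aromatic: F, W, Y. Hydroxyl-bearing: S, T, Y.
Aromatic residues here: Trp2 (1).
Hydroxyl-bearing residues here: Thr8 (1).
(Y belongs to both groups, but none appear in this sequence.) Total = 1 + 1 = 2.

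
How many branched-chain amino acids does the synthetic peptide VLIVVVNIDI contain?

8

Valine (V), leucine (L), and isoleucine (I) are the branched-chain amino acids.
Matching residues: V1, L2, I3, V4, V5, V6, I8, I10.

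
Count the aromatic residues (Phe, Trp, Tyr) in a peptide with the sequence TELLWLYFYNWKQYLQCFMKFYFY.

Matching residues: W5, Y7, F8, Y9, W11, Y14, F18, F21, Y22, F23, Y24.

11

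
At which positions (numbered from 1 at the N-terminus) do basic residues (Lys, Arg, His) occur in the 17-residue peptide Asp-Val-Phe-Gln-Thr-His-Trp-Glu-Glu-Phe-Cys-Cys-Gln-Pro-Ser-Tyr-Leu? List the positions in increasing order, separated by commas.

Matching residues: His6.

6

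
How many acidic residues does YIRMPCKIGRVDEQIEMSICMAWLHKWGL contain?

3

Aspartate (D) and glutamate (E) have carboxylic-acid side chains and are the acidic amino acids.
Matching residues: D12, E13, E16.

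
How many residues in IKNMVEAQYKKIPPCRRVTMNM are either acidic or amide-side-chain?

Acidic: D, E. Amide-side-chain: N, Q.
Acidic residues here: E6 (1).
Amide-side-chain residues here: N3, Q8, N21 (3).
The two groups share no amino acid, so total = 1 + 3 = 4.

4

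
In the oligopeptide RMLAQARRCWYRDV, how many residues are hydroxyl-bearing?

1

Serine (S), threonine (T), and tyrosine (Y) each carry a hydroxyl group on the side chain.
Matching residues: Y11.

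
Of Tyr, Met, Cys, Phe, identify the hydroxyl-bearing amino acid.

Tyr

Serine (S), threonine (T), and tyrosine (Y) each carry a hydroxyl group on the side chain.
Of the listed options, only Tyr belongs to this group.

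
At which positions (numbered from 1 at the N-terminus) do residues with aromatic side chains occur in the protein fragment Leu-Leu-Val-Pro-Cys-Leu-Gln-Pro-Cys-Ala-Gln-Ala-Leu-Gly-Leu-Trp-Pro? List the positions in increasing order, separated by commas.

Phenylalanine (F), tryptophan (W), and tyrosine (Y) have aromatic ring side chains.
Matching residues: Trp16.

16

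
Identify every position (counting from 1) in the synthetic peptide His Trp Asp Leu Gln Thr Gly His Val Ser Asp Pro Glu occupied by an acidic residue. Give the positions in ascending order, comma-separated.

The acidic residues are Asp (D) and Glu (E), whose side chains end in a carboxylate group.
Matching residues: Asp3, Asp11, Glu13.

3, 11, 13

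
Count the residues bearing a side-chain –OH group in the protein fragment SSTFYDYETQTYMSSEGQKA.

Serine (S), threonine (T), and tyrosine (Y) each carry a hydroxyl group on the side chain.
Matching residues: S1, S2, T3, Y5, Y7, T9, T11, Y12, S14, S15.

10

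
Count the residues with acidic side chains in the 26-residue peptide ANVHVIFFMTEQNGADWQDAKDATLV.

Only D (aspartate) and E (glutamate) carry a side-chain carboxylic acid.
Matching residues: E11, D16, D19, D22.

4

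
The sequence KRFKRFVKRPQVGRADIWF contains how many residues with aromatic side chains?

4

Phenylalanine (F), tryptophan (W), and tyrosine (Y) have aromatic ring side chains.
Matching residues: F3, F6, W18, F19.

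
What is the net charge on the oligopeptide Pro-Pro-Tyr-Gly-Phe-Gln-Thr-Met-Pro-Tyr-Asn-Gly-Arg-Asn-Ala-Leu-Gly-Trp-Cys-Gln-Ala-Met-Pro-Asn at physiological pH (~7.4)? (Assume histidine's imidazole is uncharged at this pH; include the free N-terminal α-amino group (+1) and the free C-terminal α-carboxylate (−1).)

+1

Near pH 7.4, K and R contribute +1 each, D and E contribute −1 each, and every other side chain (His included, as stated) is uncharged.
Positive (K, R): Arg13 → +1.
Negative (D, E): none → −0.
The N-terminus (+1) and C-terminus (−1) cancel.
Net charge = (+1) + (−0) = +1.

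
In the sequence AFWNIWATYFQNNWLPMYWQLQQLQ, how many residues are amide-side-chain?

Only N (asparagine) and Q (glutamine) carry a side-chain carboxamide.
Matching residues: N4, Q11, N12, N13, Q20, Q22, Q23, Q25.

8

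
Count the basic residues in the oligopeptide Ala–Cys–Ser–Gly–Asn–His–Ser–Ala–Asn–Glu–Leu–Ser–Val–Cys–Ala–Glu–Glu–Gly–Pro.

Lysine (K), arginine (R), and histidine (H) have basic, nitrogen-containing side chains.
Matching residues: His6.

1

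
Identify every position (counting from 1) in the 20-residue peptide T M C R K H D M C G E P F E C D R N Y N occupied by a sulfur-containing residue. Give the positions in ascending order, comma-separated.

2, 3, 8, 9, 15

Cysteine (C, thiol) and methionine (M, thioether) are the two sulfur-containing amino acids.
Matching residues: M2, C3, M8, C9, C15.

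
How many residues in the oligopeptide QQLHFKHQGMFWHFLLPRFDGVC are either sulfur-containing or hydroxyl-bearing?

2

Sulfur-containing: C, M. Hydroxyl-bearing: S, T, Y.
Sulfur-containing residues here: M10, C23 (2).
Hydroxyl-bearing residues here: none (0).
The two groups share no amino acid, so total = 2 + 0 = 2.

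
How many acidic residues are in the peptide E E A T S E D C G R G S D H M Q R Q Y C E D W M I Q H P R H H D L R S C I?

Only D (aspartate) and E (glutamate) carry a side-chain carboxylic acid.
Matching residues: E1, E2, E6, D7, D13, E21, D22, D32.

8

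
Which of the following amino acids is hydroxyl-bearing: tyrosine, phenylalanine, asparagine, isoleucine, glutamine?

Serine (S), threonine (T), and tyrosine (Y) each carry a hydroxyl group on the side chain.
Of the listed options, only tyrosine belongs to this group.

tyrosine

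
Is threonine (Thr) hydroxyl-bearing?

Yes

The –OH-bearing residues are Ser, Thr (aliphatic alcohols), and Tyr (phenol).
Threonine is in this group.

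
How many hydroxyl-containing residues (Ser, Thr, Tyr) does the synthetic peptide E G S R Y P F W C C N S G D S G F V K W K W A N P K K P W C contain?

4

Matching residues: S3, Y5, S12, S15.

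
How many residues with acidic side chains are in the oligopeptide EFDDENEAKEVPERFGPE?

8

Aspartate (D) and glutamate (E) have carboxylic-acid side chains and are the acidic amino acids.
Matching residues: E1, D3, D4, E5, E7, E10, E13, E18.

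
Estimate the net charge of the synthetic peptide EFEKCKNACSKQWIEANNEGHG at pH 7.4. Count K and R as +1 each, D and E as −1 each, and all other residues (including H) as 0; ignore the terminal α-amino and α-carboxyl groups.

Positive (K, R): K4, K6, K11 → +3.
Negative (D, E): E1, E3, E15, E19 → −4.
Net charge = (+3) + (−4) = −1.

-1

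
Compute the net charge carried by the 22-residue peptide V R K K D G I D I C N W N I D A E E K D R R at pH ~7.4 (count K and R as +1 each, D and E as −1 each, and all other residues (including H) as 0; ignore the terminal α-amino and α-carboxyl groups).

Positive (K, R): R2, K3, K4, K19, R21, R22 → +6.
Negative (D, E): D5, D8, D15, E17, E18, D20 → −6.
Net charge = (+6) + (−6) = 0.

0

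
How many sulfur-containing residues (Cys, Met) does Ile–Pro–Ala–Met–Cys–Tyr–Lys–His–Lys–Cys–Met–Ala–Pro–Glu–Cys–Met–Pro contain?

6

Matching residues: Met4, Cys5, Cys10, Met11, Cys15, Met16.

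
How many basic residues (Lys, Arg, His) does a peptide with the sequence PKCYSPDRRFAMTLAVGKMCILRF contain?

5

Matching residues: K2, R8, R9, K18, R23.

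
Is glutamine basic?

No

K, R, and H are the three residues with basic side chains (ε-amine, guanidinium, and imidazole respectively).
Glutamine is not in this group.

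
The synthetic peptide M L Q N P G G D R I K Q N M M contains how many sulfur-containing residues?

Cysteine (C, thiol) and methionine (M, thioether) are the two sulfur-containing amino acids.
Matching residues: M1, M14, M15.

3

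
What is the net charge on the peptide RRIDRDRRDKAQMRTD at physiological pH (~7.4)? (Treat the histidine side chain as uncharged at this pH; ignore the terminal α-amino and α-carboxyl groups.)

The side chains ionized at physiological pH are Lys/Arg (+1) and Asp/Glu (−1); with His treated as neutral, nothing else contributes.
Positive (K, R): R1, R2, R5, R7, R8, K10, R14 → +7.
Negative (D, E): D4, D6, D9, D16 → −4.
Net charge = (+7) + (−4) = +3.

+3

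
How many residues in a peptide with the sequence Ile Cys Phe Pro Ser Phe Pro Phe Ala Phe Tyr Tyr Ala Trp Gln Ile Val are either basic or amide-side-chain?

Basic: H, K, R. Amide-side-chain: N, Q.
Basic residues here: none (0).
Amide-side-chain residues here: Gln15 (1).
The two groups share no amino acid, so total = 0 + 1 = 1.

1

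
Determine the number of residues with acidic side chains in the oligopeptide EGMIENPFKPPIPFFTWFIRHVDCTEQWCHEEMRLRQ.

6

Aspartate (D) and glutamate (E) have carboxylic-acid side chains and are the acidic amino acids.
Matching residues: E1, E5, D23, E26, E31, E32.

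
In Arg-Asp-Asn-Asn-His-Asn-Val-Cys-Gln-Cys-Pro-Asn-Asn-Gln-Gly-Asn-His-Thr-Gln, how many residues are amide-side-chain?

Asparagine (N) and glutamine (Q) have uncharged amide side chains.
Matching residues: Asn3, Asn4, Asn6, Gln9, Asn12, Asn13, Gln14, Asn16, Gln19.

9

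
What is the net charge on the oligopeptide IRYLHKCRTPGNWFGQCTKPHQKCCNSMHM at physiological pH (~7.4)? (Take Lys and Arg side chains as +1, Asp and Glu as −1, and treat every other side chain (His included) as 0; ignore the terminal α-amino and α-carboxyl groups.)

+5

Positive (K, R): R2, K6, R8, K19, K23 → +5.
Negative (D, E): none → −0.
Net charge = (+5) + (−0) = +5.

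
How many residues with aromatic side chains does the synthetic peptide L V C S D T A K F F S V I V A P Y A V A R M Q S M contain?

3

F, W, and Y each carry an aromatic ring on the side chain.
Matching residues: F9, F10, Y17.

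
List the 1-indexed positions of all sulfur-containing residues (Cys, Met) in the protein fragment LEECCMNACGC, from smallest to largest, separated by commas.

Matching residues: C4, C5, M6, C9, C11.

4, 5, 6, 9, 11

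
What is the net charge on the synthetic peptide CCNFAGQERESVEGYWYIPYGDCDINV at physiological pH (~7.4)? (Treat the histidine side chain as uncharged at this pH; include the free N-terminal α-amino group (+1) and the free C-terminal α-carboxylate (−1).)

At pH ~7.4 the Lys and Arg side chains are protonated (+1), the Asp and Glu side chains are deprotonated (−1), and with His taken as neutral all other side chains carry no charge.
Positive (K, R): R9 → +1.
Negative (D, E): E8, E10, E13, D22, D24 → −5.
The N-terminus (+1) and C-terminus (−1) cancel.
Net charge = (+1) + (−5) = −4.

-4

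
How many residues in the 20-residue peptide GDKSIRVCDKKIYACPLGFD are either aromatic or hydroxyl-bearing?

3

Aromatic: F, W, Y. Hydroxyl-bearing: S, T, Y.
Aromatic residues here: Y13, F19 (2).
Hydroxyl-bearing residues here: S4, Y13 (2).
Y is in both groups, so the 1 Y residue must not be double-counted.
Total = 2 + 2 − 1 = 3.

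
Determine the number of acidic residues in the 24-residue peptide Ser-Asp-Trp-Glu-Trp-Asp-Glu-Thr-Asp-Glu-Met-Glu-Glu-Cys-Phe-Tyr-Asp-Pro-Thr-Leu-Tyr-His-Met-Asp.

10

Aspartate (D) and glutamate (E) have carboxylic-acid side chains and are the acidic amino acids.
Matching residues: Asp2, Glu4, Asp6, Glu7, Asp9, Glu10, Glu12, Glu13, Asp17, Asp24.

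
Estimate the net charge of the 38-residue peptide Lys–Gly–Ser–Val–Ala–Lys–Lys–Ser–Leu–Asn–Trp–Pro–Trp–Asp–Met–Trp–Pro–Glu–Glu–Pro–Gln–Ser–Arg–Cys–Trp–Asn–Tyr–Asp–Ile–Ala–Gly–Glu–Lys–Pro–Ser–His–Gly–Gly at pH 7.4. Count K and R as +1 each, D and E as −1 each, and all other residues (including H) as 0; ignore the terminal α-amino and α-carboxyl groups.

Positive (K, R): Lys1, Lys6, Lys7, Arg23, Lys33 → +5.
Negative (D, E): Asp14, Glu18, Glu19, Asp28, Glu32 → −5.
Net charge = (+5) + (−5) = 0.

0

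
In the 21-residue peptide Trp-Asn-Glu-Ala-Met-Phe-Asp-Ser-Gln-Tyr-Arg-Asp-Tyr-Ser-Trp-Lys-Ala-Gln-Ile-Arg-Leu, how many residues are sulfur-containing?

1

The sulfur-bearing residues are cysteine (–SH) and methionine (–S–CH₃).
Matching residues: Met5.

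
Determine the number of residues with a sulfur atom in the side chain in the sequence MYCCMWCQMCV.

7

The sulfur-bearing residues are cysteine (–SH) and methionine (–S–CH₃).
Matching residues: M1, C3, C4, M5, C7, M9, C10.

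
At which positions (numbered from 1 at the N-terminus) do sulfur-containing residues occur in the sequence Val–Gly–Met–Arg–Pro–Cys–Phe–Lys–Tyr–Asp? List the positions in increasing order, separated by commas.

The sulfur-bearing residues are cysteine (–SH) and methionine (–S–CH₃).
Matching residues: Met3, Cys6.

3, 6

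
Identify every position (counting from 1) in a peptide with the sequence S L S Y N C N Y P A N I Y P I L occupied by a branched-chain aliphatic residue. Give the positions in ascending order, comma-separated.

Valine (V), leucine (L), and isoleucine (I) are the branched-chain amino acids.
Matching residues: L2, I12, I15, L16.

2, 12, 15, 16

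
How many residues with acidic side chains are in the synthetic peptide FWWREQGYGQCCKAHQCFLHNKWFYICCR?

1

The acidic residues are Asp (D) and Glu (E), whose side chains end in a carboxylate group.
Matching residues: E5.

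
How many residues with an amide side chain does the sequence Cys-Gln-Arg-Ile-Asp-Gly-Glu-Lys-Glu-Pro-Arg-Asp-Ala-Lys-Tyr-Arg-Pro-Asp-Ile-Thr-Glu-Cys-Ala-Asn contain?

2

Asparagine (N) and glutamine (Q) have uncharged amide side chains.
Matching residues: Gln2, Asn24.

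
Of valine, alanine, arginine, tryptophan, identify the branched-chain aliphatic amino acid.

Valine (V), leucine (L), and isoleucine (I) are the branched-chain amino acids.
Of the listed options, only valine belongs to this group.

valine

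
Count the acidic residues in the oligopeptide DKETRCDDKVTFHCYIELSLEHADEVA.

Only D (aspartate) and E (glutamate) carry a side-chain carboxylic acid.
Matching residues: D1, E3, D7, D8, E17, E21, D24, E25.

8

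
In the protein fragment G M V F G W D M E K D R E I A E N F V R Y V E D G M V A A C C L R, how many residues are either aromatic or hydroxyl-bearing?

4

Aromatic: F, W, Y. Hydroxyl-bearing: S, T, Y.
Aromatic residues here: F4, W6, F18, Y21 (4).
Hydroxyl-bearing residues here: Y21 (1).
Y is in both groups, so the 1 Y residue must not be double-counted.
Total = 4 + 1 − 1 = 4.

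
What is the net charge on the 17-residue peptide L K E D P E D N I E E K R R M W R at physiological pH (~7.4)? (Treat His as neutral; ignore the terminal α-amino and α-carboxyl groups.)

-1

The side chains ionized at physiological pH are Lys/Arg (+1) and Asp/Glu (−1); with His treated as neutral, nothing else contributes.
Positive (K, R): K2, K12, R13, R14, R17 → +5.
Negative (D, E): E3, D4, E6, D7, E10, E11 → −6.
Net charge = (+5) + (−6) = −1.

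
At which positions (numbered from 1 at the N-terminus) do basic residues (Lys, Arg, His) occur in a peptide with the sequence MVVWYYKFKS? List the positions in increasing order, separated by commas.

7, 9

Matching residues: K7, K9.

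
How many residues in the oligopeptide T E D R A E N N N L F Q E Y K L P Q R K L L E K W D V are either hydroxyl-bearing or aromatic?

Hydroxyl-bearing: S, T, Y. Aromatic: F, W, Y.
Hydroxyl-bearing residues here: T1, Y14 (2).
Aromatic residues here: F11, Y14, W25 (3).
Y is in both groups, so the 1 Y residue must not be double-counted.
Total = 2 + 3 − 1 = 4.

4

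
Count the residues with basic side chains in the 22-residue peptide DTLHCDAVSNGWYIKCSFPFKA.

The basic amino acids are Lys (K), Arg (R), and His (H).
Matching residues: H4, K15, K21.

3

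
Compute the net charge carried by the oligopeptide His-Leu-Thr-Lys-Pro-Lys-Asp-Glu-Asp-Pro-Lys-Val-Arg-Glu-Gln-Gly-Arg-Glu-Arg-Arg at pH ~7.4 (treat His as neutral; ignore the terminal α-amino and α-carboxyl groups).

At pH ~7.4 the Lys and Arg side chains are protonated (+1), the Asp and Glu side chains are deprotonated (−1), and with His taken as neutral all other side chains carry no charge.
Positive (K, R): Lys4, Lys6, Lys11, Arg13, Arg17, Arg19, Arg20 → +7.
Negative (D, E): Asp7, Glu8, Asp9, Glu14, Glu18 → −5.
Net charge = (+7) + (−5) = +2.

+2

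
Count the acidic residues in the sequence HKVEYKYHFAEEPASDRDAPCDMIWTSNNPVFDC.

Only D (aspartate) and E (glutamate) carry a side-chain carboxylic acid.
Matching residues: E4, E11, E12, D16, D18, D22, D33.

7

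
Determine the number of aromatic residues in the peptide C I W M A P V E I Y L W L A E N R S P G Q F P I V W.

F, W, and Y each carry an aromatic ring on the side chain.
Matching residues: W3, Y10, W12, F22, W26.

5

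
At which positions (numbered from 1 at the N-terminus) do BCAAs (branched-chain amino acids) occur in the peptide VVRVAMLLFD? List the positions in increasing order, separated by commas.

V, L, and I make up the branched-chain aliphatic group.
Matching residues: V1, V2, V4, L7, L8.

1, 2, 4, 7, 8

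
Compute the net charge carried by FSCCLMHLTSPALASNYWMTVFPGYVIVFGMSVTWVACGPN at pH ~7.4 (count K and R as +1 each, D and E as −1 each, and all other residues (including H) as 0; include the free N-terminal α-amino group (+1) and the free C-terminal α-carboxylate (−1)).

Positive (K, R): none → +0.
Negative (D, E): none → −0.
The N-terminus (+1) and C-terminus (−1) cancel.
Net charge = (+0) + (−0) = 0.

0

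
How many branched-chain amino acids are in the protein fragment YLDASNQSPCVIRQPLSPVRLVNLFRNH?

V, L, and I make up the branched-chain aliphatic group.
Matching residues: L2, V11, I12, L16, V19, L21, V22, L24.

8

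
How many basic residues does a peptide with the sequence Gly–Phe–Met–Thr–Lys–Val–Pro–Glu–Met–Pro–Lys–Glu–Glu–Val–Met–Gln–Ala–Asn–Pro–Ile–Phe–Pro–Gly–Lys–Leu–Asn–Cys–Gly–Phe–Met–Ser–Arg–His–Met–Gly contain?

5

Lysine (K), arginine (R), and histidine (H) have basic, nitrogen-containing side chains.
Matching residues: Lys5, Lys11, Lys24, Arg32, His33.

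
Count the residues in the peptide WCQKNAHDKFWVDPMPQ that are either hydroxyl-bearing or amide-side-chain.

Hydroxyl-bearing: S, T, Y. Amide-side-chain: N, Q.
Hydroxyl-bearing residues here: none (0).
Amide-side-chain residues here: Q3, N5, Q17 (3).
The two groups share no amino acid, so total = 0 + 3 = 3.

3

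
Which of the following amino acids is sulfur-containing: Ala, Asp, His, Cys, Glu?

The sulfur-bearing residues are cysteine (–SH) and methionine (–S–CH₃).
Of the listed options, only Cys belongs to this group.

Cys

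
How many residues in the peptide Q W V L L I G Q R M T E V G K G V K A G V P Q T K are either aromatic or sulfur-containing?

Aromatic: F, W, Y. Sulfur-containing: C, M.
Aromatic residues here: W2 (1).
Sulfur-containing residues here: M10 (1).
The two groups share no amino acid, so total = 1 + 1 = 2.

2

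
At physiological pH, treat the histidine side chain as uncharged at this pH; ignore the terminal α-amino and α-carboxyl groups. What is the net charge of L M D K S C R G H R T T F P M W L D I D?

The side chains ionized at physiological pH are Lys/Arg (+1) and Asp/Glu (−1); with His treated as neutral, nothing else contributes.
Positive (K, R): K4, R7, R10 → +3.
Negative (D, E): D3, D18, D20 → −3.
Net charge = (+3) + (−3) = 0.

0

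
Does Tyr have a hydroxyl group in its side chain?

Yes

The –OH-bearing residues are Ser, Thr (aliphatic alcohols), and Tyr (phenol).
Tyrosine is in this group.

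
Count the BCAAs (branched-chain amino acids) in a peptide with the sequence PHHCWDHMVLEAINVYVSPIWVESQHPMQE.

7

V, L, and I make up the branched-chain aliphatic group.
Matching residues: V9, L10, I13, V15, V17, I20, V22.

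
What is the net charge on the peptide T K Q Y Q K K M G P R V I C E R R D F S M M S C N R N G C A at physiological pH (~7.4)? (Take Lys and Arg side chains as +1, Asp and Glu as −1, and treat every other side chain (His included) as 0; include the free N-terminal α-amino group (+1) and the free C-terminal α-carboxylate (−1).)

Positive (K, R): K2, K6, K7, R11, R16, R17, R26 → +7.
Negative (D, E): E15, D18 → −2.
The N-terminus (+1) and C-terminus (−1) cancel.
Net charge = (+7) + (−2) = +5.

+5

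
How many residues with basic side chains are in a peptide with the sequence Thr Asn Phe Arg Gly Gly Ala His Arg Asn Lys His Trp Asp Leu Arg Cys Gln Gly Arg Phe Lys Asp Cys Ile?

8

The basic amino acids are Lys (K), Arg (R), and His (H).
Matching residues: Arg4, His8, Arg9, Lys11, His12, Arg16, Arg20, Lys22.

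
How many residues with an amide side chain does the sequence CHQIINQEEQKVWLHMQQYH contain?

6

Only N (asparagine) and Q (glutamine) carry a side-chain carboxamide.
Matching residues: Q3, N6, Q7, Q10, Q17, Q18.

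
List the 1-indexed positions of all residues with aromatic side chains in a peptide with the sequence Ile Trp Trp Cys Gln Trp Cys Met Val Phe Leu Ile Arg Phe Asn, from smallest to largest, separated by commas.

The aromatic amino acids are Phe (F, benzyl), Trp (W, indole), and Tyr (Y, phenol).
Matching residues: Trp2, Trp3, Trp6, Phe10, Phe14.

2, 3, 6, 10, 14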